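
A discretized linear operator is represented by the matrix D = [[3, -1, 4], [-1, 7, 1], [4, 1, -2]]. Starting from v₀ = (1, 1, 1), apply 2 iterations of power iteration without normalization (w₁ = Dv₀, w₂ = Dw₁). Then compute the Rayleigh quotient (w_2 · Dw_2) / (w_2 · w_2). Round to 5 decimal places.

6.09572

w1 = Dv₀ = (6, 7, 3)
w2 = Dw1 = (23, 46, 25)
Dw2 = (123, 324, 88)
w2·Dw2 = 23·123 + 46·324 + 25·88 = 19933; w2·w2 = 23·23 + 46·46 + 25·25 = 3270
λ ≈ 19933/3270 = 6.09572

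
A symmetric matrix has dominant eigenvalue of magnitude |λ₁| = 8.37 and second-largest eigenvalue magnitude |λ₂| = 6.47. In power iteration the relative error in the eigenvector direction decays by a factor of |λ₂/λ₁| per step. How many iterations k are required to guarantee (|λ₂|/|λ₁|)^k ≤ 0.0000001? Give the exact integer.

63

|λ₂/λ₁| = 6.47/8.37 = 0.77300
Need k ≥ ln(0.0000001) / ln(0.77300) = -16.1181 / -0.2575 ≈ 62.600
Smallest integer k satisfying the bound: 63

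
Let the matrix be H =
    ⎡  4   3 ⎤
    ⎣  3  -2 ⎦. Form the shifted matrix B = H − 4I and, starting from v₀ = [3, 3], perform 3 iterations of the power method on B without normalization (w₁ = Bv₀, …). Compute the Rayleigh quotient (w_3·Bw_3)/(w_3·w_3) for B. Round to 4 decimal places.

μ ≈ -7.2414

B = H − 4I has rows (0, 3); (3, -6)
w1 = Bv₀ = (9, -9)
w2 = Bw1 = (-27, 81)
w3 = Bw2 = (243, -567)
Bw3 = (-1701, 4131)
w3·Bw3 = -2755620; w3·w3 = 380538; μ ≈ -2755620/380538 = -7.2414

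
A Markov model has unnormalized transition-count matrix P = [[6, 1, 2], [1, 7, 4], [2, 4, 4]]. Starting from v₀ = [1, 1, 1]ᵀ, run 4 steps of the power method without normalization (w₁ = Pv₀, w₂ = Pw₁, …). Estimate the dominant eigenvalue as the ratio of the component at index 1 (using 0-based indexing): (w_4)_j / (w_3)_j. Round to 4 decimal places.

10.7287

w1 = Pv₀ = (6·1 + 1·1 + 2·1; 1·1 + 7·1 + 4·1; 2·1 + 4·1 + 4·1) = (9, 12, 10)
w2 = Pw1 = (6·9 + 1·12 + 2·10; 1·9 + 7·12 + 4·10; 2·9 + 4·12 + 4·10) = (86, 133, 106)
w3 = Pw2 = (861, 1441, 1128)
w4 = Pw3 = (8863, 15460, 11998)
Ratio at component: 15460 / 1441 = 10.7287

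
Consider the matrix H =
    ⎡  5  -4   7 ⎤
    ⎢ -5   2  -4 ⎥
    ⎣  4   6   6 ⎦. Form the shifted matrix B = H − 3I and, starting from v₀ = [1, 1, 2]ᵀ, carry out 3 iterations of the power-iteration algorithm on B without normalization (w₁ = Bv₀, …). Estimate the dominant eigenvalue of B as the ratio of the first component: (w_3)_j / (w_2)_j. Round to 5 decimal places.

B = H − 3I has rows (2, -4, 7); (-5, -1, -4); (4, 6, 3)
w1 = Bv₀ = (12, -14, 16)
w2 = Bw1 = (192, -110, 12)
w3 = Bw2 = (908, -898, 144)
Ratio: 908/192 = 4.72917

μ ≈ 4.72917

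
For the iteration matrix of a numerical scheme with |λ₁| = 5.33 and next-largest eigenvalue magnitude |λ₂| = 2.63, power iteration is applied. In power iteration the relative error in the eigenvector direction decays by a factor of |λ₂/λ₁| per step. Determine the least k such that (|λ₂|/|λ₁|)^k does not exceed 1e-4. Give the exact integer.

14

|λ₂/λ₁| = 2.63/5.33 = 0.49343
Need k ≥ ln(1e-4) / ln(0.49343) = -9.2103 / -0.7064 ≈ 13.039
Smallest integer k satisfying the bound: 14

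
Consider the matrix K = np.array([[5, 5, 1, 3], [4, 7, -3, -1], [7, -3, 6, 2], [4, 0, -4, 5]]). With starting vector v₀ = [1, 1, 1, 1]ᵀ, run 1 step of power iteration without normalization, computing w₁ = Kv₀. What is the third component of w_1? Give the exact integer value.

12

w1 = Kv₀ = (14, 7, 12, 5)
The requested component of w1 is 12.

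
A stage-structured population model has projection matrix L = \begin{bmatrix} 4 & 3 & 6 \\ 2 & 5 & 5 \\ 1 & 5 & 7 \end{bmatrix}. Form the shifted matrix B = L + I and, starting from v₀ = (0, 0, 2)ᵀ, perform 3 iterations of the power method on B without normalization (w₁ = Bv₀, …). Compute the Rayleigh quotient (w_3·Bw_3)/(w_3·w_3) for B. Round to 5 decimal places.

μ ≈ 13.62715

B = L + I has rows (5, 3, 6); (2, 6, 5); (1, 5, 8)
w1 = Bv₀ = (5·0 + 3·0 + 6·2; 2·0 + 6·0 + 5·2; 1·0 + 5·0 + 8·2) = (12, 10, 16)
w2 = Bw1 = (5·12 + 3·10 + 6·16; 2·12 + 6·10 + 5·16; 1·12 + 5·10 + 8·16) = (186, 164, 190)
w3 = Bw2 = (2562, 2306, 2526)
Bw3 = (34884, 31590, 34300)
w3·Bw3 = 248861148; w3·w3 = 18262156; μ ≈ 248861148/18262156 = 13.62715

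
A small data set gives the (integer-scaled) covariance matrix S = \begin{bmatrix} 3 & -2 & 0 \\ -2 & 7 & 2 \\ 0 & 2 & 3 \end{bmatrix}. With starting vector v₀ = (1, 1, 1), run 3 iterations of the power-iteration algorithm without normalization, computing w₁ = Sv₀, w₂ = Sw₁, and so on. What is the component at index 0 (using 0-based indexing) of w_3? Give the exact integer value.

-147

w1 = Sv₀ = (3·1 + (-2)·1 + 0·1; (-2)·1 + 7·1 + 2·1; 0·1 + 2·1 + 3·1) = (1, 7, 5)
w2 = Sw1 = (3·1 + (-2)·7 + 0·5; (-2)·1 + 7·7 + 2·5; 0·1 + 2·7 + 3·5) = (-11, 57, 29)
w3 = Sw2 = (-147, 479, 201)
The requested component of w3 is -147.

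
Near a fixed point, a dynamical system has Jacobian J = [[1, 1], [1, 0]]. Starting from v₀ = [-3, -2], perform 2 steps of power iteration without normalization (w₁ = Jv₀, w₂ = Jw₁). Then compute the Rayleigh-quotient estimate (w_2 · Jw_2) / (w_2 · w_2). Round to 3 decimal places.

λ ≈ 1.618

w1 = Jv₀ = (-5, -3)
w2 = Jw1 = (-8, -5)
Jw2 = (-13, -8)
w2·Jw2 = (-8)·(-13) + (-5)·(-8) = 144; w2·w2 = (-8)·(-8) + (-5)·(-5) = 89
λ ≈ 144/89 = 1.618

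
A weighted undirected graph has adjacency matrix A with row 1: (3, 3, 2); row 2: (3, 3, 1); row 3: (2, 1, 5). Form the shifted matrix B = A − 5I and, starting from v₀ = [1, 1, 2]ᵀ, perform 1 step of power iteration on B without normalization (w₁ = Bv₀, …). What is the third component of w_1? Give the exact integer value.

3

B = A − 5I has rows (-2, 3, 2); (3, -2, 1); (2, 1, 0)
w1 = Bv₀ = ((-2)·1 + 3·1 + 2·2; 3·1 + (-2)·1 + 1·2; 2·1 + 1·1 + 0·2) = (5, 3, 3)
Requested component of w1: 3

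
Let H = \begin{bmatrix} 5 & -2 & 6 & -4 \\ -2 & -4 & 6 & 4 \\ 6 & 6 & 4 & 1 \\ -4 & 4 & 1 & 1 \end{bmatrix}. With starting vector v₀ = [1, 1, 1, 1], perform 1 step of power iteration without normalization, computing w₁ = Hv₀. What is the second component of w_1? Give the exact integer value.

w1 = Hv₀ = (5, 4, 17, 2)
The requested component of w1 is 4.

4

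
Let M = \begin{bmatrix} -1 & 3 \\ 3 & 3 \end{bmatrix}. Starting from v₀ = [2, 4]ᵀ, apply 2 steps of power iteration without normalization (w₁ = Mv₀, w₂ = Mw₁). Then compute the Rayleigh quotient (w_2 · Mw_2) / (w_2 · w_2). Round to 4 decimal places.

λ ≈ 4.6050

w1 = Mv₀ = ((-1)·2 + 3·4; 3·2 + 3·4) = (10, 18)
w2 = Mw1 = ((-1)·10 + 3·18; 3·10 + 3·18) = (44, 84)
Mw2 = (208, 384)
w2·Mw2 = 44·208 + 84·384 = 41408; w2·w2 = 44·44 + 84·84 = 8992
λ ≈ 41408/8992 = 4.6050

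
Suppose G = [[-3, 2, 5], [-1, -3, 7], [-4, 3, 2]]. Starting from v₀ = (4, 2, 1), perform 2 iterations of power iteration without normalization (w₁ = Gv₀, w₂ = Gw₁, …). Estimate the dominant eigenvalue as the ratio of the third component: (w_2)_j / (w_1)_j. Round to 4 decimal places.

λ ≈ 1.6250

w1 = Gv₀ = ((-3)·4 + 2·2 + 5·1; (-1)·4 + (-3)·2 + 7·1; (-4)·4 + 3·2 + 2·1) = (-3, -3, -8)
w2 = Gw1 = ((-3)·(-3) + 2·(-3) + 5·(-8); (-1)·(-3) + (-3)·(-3) + 7·(-8); (-4)·(-3) + 3·(-3) + 2·(-8)) = (-37, -44, -13)
Ratio at component: -13 / -8 = 1.6250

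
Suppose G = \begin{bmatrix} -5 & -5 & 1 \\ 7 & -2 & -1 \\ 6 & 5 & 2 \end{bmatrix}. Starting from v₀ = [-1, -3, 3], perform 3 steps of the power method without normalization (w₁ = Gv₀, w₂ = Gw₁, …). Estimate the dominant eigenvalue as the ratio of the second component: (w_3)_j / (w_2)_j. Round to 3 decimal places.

w1 = Gv₀ = (23, -4, -15)
w2 = Gw1 = (-110, 184, 88)
w3 = Gw2 = (-282, -1226, 436)
Ratio at component: -1226 / 184 = -6.663

λ ≈ -6.663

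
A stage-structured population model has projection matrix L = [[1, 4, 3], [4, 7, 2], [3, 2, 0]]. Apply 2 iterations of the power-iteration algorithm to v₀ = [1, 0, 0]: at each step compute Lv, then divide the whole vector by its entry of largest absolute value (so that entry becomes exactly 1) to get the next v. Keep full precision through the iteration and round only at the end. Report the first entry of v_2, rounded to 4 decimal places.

0.6842

Lv0 = (1.00000, 4.00000, 3.00000); divide by 4.00000 → v1 = (0.25000, 1.00000, 0.75000)
Lv1 = (6.50000, 9.50000, 2.75000); divide by 9.50000 → v2 = (0.68421, 1.00000, 0.28947)
Requested entry of v2: 26/38 = 0.6842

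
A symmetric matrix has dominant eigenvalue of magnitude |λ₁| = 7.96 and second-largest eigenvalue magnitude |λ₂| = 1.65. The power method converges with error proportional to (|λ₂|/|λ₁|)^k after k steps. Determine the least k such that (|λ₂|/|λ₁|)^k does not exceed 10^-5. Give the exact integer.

8

|λ₂/λ₁| = 1.65/7.96 = 0.20729
Need k ≥ ln(10^-5) / ln(0.20729) = -11.5129 / -1.5737 ≈ 7.316
Smallest integer k satisfying the bound: 8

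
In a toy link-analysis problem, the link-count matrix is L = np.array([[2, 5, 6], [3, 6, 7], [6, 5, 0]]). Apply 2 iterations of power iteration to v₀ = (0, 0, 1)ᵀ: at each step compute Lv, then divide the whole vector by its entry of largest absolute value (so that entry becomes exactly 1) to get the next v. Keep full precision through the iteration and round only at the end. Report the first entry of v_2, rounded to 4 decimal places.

0.6620

Lv0 = (6.00000, 7.00000, 0.00000); divide by 7.00000 → v1 = (0.85714, 1.00000, 0.00000)
Lv1 = (6.71429, 8.57143, 10.14286); divide by 10.14286 → v2 = (0.66197, 0.84507, 1.00000)
Requested entry of v2: 47/71 = 0.6620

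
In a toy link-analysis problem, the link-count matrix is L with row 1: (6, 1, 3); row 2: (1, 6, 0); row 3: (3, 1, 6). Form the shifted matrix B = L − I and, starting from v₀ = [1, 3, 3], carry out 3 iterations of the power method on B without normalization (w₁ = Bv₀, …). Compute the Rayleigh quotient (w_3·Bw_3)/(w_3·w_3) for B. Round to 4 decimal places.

8.3358

B = L − I has rows (5, 1, 3); (1, 5, 0); (3, 1, 5)
w1 = Bv₀ = (17, 16, 21)
w2 = Bw1 = (164, 97, 172)
w3 = Bw2 = (1433, 649, 1449)
Bw3 = (12161, 4678, 12193)
w3·Bw3 = 38130392; w3·w3 = 4574291; μ ≈ 38130392/4574291 = 8.3358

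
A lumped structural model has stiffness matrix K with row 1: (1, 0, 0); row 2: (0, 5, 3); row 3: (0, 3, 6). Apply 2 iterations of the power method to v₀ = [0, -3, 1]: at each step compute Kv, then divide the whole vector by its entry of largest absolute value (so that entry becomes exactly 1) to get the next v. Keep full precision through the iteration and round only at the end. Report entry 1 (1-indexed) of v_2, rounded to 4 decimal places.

0.0000

Kv0 = (0.00000, -12.00000, -3.00000); divide by -12.00000 → v1 = (0.00000, 1.00000, 0.25000)
Kv1 = (0.00000, 5.75000, 4.50000); divide by 5.75000 → v2 = (0.00000, 1.00000, 0.78261)
Requested entry of v2: 0/-69 = 0.0000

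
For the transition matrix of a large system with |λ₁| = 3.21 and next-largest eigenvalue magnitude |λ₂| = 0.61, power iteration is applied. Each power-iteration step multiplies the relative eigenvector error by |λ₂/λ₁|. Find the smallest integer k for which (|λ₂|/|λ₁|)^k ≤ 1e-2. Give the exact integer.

3

|λ₂/λ₁| = 0.61/3.21 = 0.19003
Need k ≥ ln(1e-2) / ln(0.19003) = -4.6052 / -1.6606 ≈ 2.773
Smallest integer k satisfying the bound: 3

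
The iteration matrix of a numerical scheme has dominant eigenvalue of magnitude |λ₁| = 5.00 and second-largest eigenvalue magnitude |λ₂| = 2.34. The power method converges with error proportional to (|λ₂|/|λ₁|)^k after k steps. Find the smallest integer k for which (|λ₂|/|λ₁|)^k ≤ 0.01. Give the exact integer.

7

|λ₂/λ₁| = 2.34/5.00 = 0.46800
Need k ≥ ln(0.01) / ln(0.46800) = -4.6052 / -0.7593 ≈ 6.065
Smallest integer k satisfying the bound: 7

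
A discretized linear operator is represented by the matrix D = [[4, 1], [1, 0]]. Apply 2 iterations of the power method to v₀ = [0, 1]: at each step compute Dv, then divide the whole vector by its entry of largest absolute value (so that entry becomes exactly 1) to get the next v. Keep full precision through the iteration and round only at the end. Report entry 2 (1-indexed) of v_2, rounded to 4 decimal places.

Dv0 = (1.00000, 0.00000); divide by 1.00000 → v1 = (1.00000, 0.00000)
Dv1 = (4.00000, 1.00000); divide by 4.00000 → v2 = (1.00000, 0.25000)
Requested entry of v2: 1/4 = 0.2500

0.2500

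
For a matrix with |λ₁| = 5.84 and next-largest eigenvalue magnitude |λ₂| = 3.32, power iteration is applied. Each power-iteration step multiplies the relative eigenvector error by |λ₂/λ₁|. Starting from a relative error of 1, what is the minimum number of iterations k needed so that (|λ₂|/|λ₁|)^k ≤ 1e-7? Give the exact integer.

|λ₂/λ₁| = 3.32/5.84 = 0.56849
Need k ≥ ln(1e-7) / ln(0.56849) = -16.1181 / -0.5648 ≈ 28.539
Smallest integer k satisfying the bound: 29

29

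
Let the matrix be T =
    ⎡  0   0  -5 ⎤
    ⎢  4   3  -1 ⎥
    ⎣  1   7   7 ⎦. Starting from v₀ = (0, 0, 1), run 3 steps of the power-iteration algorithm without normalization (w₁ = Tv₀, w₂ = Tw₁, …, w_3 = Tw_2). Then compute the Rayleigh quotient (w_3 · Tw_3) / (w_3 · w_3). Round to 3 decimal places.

w1 = Tv₀ = (0·0 + 0·0 + (-5)·1; 4·0 + 3·0 + (-1)·1; 1·0 + 7·0 + 7·1) = (-5, -1, 7)
w2 = Tw1 = (0·(-5) + 0·(-1) + (-5)·7; 4·(-5) + 3·(-1) + (-1)·7; 1·(-5) + 7·(-1) + 7·7) = (-35, -30, 37)
w3 = Tw2 = (-185, -267, 14)
Tw3 = (-70, -1555, -1956)
w3·Tw3 = (-185)·(-70) + (-267)·(-1555) + 14·(-1956) = 400751; w3·w3 = (-185)·(-185) + (-267)·(-267) + 14·14 = 105710
λ ≈ 400751/105710 = 3.791

λ ≈ 3.791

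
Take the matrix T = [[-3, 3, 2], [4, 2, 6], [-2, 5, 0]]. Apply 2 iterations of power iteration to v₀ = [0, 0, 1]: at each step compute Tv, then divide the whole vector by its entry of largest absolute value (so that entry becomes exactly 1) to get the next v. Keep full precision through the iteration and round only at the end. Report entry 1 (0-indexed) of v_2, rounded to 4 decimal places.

0.7692

Tv0 = (2.00000, 6.00000, 0.00000); divide by 6.00000 → v1 = (0.33333, 1.00000, 0.00000)
Tv1 = (2.00000, 3.33333, 4.33333); divide by 4.33333 → v2 = (0.46154, 0.76923, 1.00000)
Requested entry of v2: 20/26 = 0.7692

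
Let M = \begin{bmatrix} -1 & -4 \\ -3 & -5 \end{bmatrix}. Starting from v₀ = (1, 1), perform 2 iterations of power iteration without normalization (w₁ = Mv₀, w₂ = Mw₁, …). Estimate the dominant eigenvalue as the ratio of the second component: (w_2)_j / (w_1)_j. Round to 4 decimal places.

-6.8750

w1 = Mv₀ = ((-1)·1 + (-4)·1; (-3)·1 + (-5)·1) = (-5, -8)
w2 = Mw1 = ((-1)·(-5) + (-4)·(-8); (-3)·(-5) + (-5)·(-8)) = (37, 55)
Ratio at component: 55 / -8 = -6.8750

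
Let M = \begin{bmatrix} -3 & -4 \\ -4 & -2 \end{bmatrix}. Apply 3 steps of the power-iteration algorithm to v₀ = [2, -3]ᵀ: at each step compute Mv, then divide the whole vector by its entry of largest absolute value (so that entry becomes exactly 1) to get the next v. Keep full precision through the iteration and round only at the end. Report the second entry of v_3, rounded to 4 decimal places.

Mv0 = (6.00000, -2.00000); divide by 6.00000 → v1 = (1.00000, -0.33333)
Mv1 = (-1.66667, -3.33333); divide by -3.33333 → v2 = (0.50000, 1.00000)
Mv2 = (-5.50000, -4.00000); divide by -5.50000 → v3 = (1.00000, 0.72727)
Requested entry of v3: 80/110 = 0.7273

0.7273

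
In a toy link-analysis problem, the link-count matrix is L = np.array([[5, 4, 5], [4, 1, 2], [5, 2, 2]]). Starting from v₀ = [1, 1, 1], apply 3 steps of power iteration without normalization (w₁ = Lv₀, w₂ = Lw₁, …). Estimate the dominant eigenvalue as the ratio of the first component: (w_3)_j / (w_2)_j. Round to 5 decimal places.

w1 = Lv₀ = (5·1 + 4·1 + 5·1; 4·1 + 1·1 + 2·1; 5·1 + 2·1 + 2·1) = (14, 7, 9)
w2 = Lw1 = (5·14 + 4·7 + 5·9; 4·14 + 1·7 + 2·9; 5·14 + 2·7 + 2·9) = (143, 81, 102)
w3 = Lw2 = (1549, 857, 1081)
Ratio at component: 1549 / 143 = 10.83217

λ ≈ 10.83217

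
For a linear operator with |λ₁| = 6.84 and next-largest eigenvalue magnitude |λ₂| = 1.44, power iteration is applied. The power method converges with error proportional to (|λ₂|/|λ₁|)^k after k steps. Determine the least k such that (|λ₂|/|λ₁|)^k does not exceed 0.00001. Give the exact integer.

|λ₂/λ₁| = 1.44/6.84 = 0.21053
Need k ≥ ln(0.00001) / ln(0.21053) = -11.5129 / -1.5581 ≈ 7.389
Smallest integer k satisfying the bound: 8

8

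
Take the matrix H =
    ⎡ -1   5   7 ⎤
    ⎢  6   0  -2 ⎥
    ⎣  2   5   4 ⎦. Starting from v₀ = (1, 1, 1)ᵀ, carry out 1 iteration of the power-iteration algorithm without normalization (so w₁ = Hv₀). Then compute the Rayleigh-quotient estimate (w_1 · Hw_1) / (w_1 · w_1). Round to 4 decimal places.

w1 = Hv₀ = ((-1)·1 + 5·1 + 7·1; 6·1 + 0·1 + (-2)·1; 2·1 + 5·1 + 4·1) = (11, 4, 11)
Hw1 = (86, 44, 86)
w1·Hw1 = 11·86 + 4·44 + 11·86 = 2068; w1·w1 = 11·11 + 4·4 + 11·11 = 258
λ ≈ 2068/258 = 8.0155

λ ≈ 8.0155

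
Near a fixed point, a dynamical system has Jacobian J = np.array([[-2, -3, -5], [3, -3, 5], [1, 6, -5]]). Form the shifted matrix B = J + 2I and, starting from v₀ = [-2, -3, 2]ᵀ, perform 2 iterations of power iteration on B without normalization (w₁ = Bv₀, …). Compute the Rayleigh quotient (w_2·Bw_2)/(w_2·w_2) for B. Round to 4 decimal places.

B = J + 2I has rows (0, -3, -5); (3, -1, 5); (1, 6, -3)
w1 = Bv₀ = (0·(-2) + (-3)·(-3) + (-5)·2; 3·(-2) + (-1)·(-3) + 5·2; 1·(-2) + 6·(-3) + (-3)·2) = (-1, 7, -26)
w2 = Bw1 = (0·(-1) + (-3)·7 + (-5)·(-26); 3·(-1) + (-1)·7 + 5·(-26); 1·(-1) + 6·7 + (-3)·(-26)) = (109, -140, 119)
Bw2 = (-175, 1062, -1088)
w2·Bw2 = -297227; w2·w2 = 45642; μ ≈ -297227/45642 = -6.5121

-6.5121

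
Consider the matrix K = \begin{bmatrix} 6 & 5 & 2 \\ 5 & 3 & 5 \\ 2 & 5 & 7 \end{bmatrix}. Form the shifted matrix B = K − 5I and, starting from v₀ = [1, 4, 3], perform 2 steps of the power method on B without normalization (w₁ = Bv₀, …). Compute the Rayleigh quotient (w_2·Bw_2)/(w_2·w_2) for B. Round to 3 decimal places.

7.433

B = K − 5I has rows (1, 5, 2); (5, -2, 5); (2, 5, 2)
w1 = Bv₀ = (1·1 + 5·4 + 2·3; 5·1 + (-2)·4 + 5·3; 2·1 + 5·4 + 2·3) = (27, 12, 28)
w2 = Bw1 = (1·27 + 5·12 + 2·28; 5·27 + (-2)·12 + 5·28; 2·27 + 5·12 + 2·28) = (143, 251, 170)
Bw2 = (1738, 1063, 1881)
w2·Bw2 = 835117; w2·w2 = 112350; μ ≈ 835117/112350 = 7.433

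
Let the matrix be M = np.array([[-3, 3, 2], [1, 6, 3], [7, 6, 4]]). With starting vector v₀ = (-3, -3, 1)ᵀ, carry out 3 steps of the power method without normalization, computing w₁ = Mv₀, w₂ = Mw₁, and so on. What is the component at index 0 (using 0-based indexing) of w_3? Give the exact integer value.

-711

w1 = Mv₀ = (2, -18, -35)
w2 = Mw1 = (-130, -211, -234)
w3 = Mw2 = (-711, -2098, -3112)
The requested component of w3 is -711.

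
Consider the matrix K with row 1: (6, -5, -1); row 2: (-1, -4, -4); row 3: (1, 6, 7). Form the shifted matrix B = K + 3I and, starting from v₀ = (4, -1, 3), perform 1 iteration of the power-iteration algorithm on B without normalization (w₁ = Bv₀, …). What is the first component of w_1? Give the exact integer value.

38

B = K + 3I has rows (9, -5, -1); (-1, -1, -4); (1, 6, 10)
w1 = Bv₀ = (38, -15, 28)
Requested component of w1: 38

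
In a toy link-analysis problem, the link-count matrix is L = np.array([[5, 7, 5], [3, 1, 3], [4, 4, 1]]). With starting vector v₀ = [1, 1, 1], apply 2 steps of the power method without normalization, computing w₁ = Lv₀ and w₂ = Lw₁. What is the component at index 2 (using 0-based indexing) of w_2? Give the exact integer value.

w1 = Lv₀ = (5·1 + 7·1 + 5·1; 3·1 + 1·1 + 3·1; 4·1 + 4·1 + 1·1) = (17, 7, 9)
w2 = Lw1 = (5·17 + 7·7 + 5·9; 3·17 + 1·7 + 3·9; 4·17 + 4·7 + 1·9) = (179, 85, 105)
The requested component of w2 is 105.

105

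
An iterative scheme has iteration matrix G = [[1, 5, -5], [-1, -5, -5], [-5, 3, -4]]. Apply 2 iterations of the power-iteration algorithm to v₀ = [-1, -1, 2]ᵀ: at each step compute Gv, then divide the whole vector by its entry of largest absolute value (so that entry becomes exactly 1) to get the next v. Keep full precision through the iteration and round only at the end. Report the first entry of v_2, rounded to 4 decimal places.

-0.0652

Gv0 = (-16.00000, -4.00000, -6.00000); divide by -16.00000 → v1 = (1.00000, 0.25000, 0.37500)
Gv1 = (0.37500, -4.12500, -5.75000); divide by -5.75000 → v2 = (-0.06522, 0.71739, 1.00000)
Requested entry of v2: -6/92 = -0.0652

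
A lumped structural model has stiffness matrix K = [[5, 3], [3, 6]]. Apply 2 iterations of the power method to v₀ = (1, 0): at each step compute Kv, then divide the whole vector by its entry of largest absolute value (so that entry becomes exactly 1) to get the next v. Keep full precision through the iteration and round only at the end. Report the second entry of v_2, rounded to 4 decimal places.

Kv0 = (5.00000, 3.00000); divide by 5.00000 → v1 = (1.00000, 0.60000)
Kv1 = (6.80000, 6.60000); divide by 6.80000 → v2 = (1.00000, 0.97059)
Requested entry of v2: 33/34 = 0.9706

0.9706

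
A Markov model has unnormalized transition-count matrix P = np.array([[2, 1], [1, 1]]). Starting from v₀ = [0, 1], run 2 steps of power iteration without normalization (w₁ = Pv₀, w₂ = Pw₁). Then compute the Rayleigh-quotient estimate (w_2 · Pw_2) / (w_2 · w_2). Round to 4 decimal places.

2.6154

w1 = Pv₀ = (2·0 + 1·1; 1·0 + 1·1) = (1, 1)
w2 = Pw1 = (2·1 + 1·1; 1·1 + 1·1) = (3, 2)
Pw2 = (8, 5)
w2·Pw2 = 3·8 + 2·5 = 34; w2·w2 = 3·3 + 2·2 = 13
λ ≈ 34/13 = 2.6154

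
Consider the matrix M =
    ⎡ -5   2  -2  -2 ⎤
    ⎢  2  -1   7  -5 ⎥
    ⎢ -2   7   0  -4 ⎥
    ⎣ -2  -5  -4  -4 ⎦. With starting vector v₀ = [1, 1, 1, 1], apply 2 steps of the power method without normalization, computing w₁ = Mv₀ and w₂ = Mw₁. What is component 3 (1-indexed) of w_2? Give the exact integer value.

95

w1 = Mv₀ = (-7, 3, 1, -15)
w2 = Mw1 = (69, 65, 95, 55)
The requested component of w2 is 95.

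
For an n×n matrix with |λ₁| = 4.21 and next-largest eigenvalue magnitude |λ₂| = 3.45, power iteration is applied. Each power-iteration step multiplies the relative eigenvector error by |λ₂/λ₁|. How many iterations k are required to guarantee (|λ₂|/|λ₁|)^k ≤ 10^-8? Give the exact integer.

93

|λ₂/λ₁| = 3.45/4.21 = 0.81948
Need k ≥ ln(10^-8) / ln(0.81948) = -18.4207 / -0.1991 ≈ 92.525
Smallest integer k satisfying the bound: 93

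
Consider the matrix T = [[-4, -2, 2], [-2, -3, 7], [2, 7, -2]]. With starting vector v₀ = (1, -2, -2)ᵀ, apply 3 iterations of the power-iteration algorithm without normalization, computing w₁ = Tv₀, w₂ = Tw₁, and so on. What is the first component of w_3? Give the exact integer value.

w1 = Tv₀ = ((-4)·1 + (-2)·(-2) + 2·(-2); (-2)·1 + (-3)·(-2) + 7·(-2); 2·1 + 7·(-2) + (-2)·(-2)) = (-4, -10, -8)
w2 = Tw1 = ((-4)·(-4) + (-2)·(-10) + 2·(-8); (-2)·(-4) + (-3)·(-10) + 7·(-8); 2·(-4) + 7·(-10) + (-2)·(-8)) = (20, -18, -62)
w3 = Tw2 = (-168, -420, 38)
The requested component of w3 is -168.

-168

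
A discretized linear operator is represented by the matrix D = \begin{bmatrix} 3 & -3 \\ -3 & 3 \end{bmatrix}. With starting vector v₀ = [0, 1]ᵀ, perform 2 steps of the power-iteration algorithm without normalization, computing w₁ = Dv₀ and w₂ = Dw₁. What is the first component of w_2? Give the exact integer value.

-18

w1 = Dv₀ = (3·0 + (-3)·1; (-3)·0 + 3·1) = (-3, 3)
w2 = Dw1 = (3·(-3) + (-3)·3; (-3)·(-3) + 3·3) = (-18, 18)
The requested component of w2 is -18.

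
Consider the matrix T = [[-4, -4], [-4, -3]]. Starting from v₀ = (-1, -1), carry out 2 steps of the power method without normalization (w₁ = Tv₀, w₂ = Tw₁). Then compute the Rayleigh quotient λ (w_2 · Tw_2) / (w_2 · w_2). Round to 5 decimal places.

-7.53113

w1 = Tv₀ = ((-4)·(-1) + (-4)·(-1); (-4)·(-1) + (-3)·(-1)) = (8, 7)
w2 = Tw1 = ((-4)·8 + (-4)·7; (-4)·8 + (-3)·7) = (-60, -53)
Tw2 = (452, 399)
w2·Tw2 = (-60)·452 + (-53)·399 = -48267; w2·w2 = (-60)·(-60) + (-53)·(-53) = 6409
λ ≈ -48267/6409 = -7.53113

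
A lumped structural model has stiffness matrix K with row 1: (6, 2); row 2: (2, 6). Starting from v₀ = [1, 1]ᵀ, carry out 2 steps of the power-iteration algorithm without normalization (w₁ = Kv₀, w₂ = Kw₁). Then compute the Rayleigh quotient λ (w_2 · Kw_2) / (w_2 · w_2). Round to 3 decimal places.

w1 = Kv₀ = (6·1 + 2·1; 2·1 + 6·1) = (8, 8)
w2 = Kw1 = (6·8 + 2·8; 2·8 + 6·8) = (64, 64)
Kw2 = (512, 512)
w2·Kw2 = 64·512 + 64·512 = 65536; w2·w2 = 64·64 + 64·64 = 8192
λ ≈ 65536/8192 = 8.000

8.000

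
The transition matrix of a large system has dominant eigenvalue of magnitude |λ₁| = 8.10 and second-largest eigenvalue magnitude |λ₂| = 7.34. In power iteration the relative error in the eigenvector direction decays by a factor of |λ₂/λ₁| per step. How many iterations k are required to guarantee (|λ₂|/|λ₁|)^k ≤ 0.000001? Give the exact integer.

|λ₂/λ₁| = 7.34/8.10 = 0.90617
Need k ≥ ln(0.000001) / ln(0.90617) = -13.8155 / -0.0985 ≈ 140.223
Smallest integer k satisfying the bound: 141

141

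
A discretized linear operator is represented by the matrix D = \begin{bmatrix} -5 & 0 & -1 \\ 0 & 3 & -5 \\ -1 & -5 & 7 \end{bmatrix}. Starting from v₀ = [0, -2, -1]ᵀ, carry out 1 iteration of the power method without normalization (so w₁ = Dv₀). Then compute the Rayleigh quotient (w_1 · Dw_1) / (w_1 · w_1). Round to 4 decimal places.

w1 = Dv₀ = ((-5)·0 + 0·(-2) + (-1)·(-1); 0·0 + 3·(-2) + (-5)·(-1); (-1)·0 + (-5)·(-2) + 7·(-1)) = (1, -1, 3)
Dw1 = (-8, -18, 25)
w1·Dw1 = 1·(-8) + (-1)·(-18) + 3·25 = 85; w1·w1 = 1·1 + (-1)·(-1) + 3·3 = 11
λ ≈ 85/11 = 7.7273

λ ≈ 7.7273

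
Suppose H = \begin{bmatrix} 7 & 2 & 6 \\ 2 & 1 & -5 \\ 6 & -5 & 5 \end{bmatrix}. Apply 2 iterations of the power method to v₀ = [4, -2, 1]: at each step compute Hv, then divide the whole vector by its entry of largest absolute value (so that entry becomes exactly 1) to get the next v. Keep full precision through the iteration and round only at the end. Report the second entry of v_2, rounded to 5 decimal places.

Hv0 = (30.000000, 1.000000, 39.000000); divide by 39.000000 → v1 = (0.769231, 0.025641, 1.000000)
Hv1 = (11.435897, -3.435897, 9.487179); divide by 11.435897 → v2 = (1.000000, -0.300448, 0.829596)
Requested entry of v2: -134/446 = -0.30045

-0.30045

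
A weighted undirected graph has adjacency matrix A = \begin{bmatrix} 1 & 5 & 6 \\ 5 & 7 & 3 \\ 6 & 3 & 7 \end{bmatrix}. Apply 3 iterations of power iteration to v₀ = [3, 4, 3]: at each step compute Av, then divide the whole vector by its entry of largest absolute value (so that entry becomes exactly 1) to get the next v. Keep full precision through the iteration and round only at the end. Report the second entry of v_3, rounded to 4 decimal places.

Av0 = (41.00000, 52.00000, 51.00000); divide by 52.00000 → v1 = (0.78846, 1.00000, 0.98077)
Av1 = (11.67308, 13.88462, 14.59615); divide by 14.59615 → v2 = (0.79974, 0.95125, 1.00000)
Av2 = (11.55599, 13.65744, 14.65217); divide by 14.65217 → v3 = (0.78869, 0.93211, 1.00000)
Requested entry of v3: 10366/11121 = 0.9321

0.9321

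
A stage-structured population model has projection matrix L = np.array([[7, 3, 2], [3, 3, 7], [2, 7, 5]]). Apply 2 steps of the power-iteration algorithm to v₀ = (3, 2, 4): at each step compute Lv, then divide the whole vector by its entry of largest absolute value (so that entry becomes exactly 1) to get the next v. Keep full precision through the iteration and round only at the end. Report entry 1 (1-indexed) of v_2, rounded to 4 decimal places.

Lv0 = (35.00000, 43.00000, 40.00000); divide by 43.00000 → v1 = (0.81395, 1.00000, 0.93023)
Lv1 = (10.55814, 11.95349, 13.27907); divide by 13.27907 → v2 = (0.79510, 0.90018, 1.00000)
Requested entry of v2: 454/571 = 0.7951

0.7951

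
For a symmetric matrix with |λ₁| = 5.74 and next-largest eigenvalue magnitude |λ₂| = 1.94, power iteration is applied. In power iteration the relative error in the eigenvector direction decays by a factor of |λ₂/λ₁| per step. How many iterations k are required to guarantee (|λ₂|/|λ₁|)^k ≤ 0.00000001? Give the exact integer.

|λ₂/λ₁| = 1.94/5.74 = 0.33798
Need k ≥ ln(0.00000001) / ln(0.33798) = -18.4207 / -1.0848 ≈ 16.981
Smallest integer k satisfying the bound: 17

17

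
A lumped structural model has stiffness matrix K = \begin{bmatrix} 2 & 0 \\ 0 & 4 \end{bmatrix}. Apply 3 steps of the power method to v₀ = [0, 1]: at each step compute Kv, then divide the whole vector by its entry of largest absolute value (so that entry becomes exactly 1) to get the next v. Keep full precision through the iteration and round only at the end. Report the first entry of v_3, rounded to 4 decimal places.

Kv0 = (0.00000, 4.00000); divide by 4.00000 → v1 = (0.00000, 1.00000)
Kv1 = (0.00000, 4.00000); divide by 4.00000 → v2 = (0.00000, 1.00000)
Kv2 = (0.00000, 4.00000); divide by 4.00000 → v3 = (0.00000, 1.00000)
Requested entry of v3: 0/64 = 0.0000

0.0000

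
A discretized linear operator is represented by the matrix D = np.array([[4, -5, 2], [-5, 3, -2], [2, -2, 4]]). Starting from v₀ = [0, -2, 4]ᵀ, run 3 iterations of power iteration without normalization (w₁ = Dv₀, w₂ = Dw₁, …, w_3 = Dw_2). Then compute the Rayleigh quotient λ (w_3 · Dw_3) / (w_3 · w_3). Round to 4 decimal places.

λ ≈ 9.8791

w1 = Dv₀ = (4·0 + (-5)·(-2) + 2·4; (-5)·0 + 3·(-2) + (-2)·4; 2·0 + (-2)·(-2) + 4·4) = (18, -14, 20)
w2 = Dw1 = (4·18 + (-5)·(-14) + 2·20; (-5)·18 + 3·(-14) + (-2)·20; 2·18 + (-2)·(-14) + 4·20) = (182, -172, 144)
w3 = Dw2 = (1876, -1714, 1284)
Dw3 = (18642, -17090, 12316)
w3·Dw3 = 1876·18642 + (-1714)·(-17090) + 1284·12316 = 80078396; w3·w3 = 1876·1876 + (-1714)·(-1714) + 1284·1284 = 8105828
λ ≈ 80078396/8105828 = 9.8791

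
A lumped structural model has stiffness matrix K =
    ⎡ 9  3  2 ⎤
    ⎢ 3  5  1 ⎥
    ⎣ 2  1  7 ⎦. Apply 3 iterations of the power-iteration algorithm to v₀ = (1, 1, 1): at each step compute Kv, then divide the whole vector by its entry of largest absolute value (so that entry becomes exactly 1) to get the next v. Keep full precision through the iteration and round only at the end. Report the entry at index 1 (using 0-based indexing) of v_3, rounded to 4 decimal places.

0.5388

Kv0 = (14.00000, 9.00000, 10.00000); divide by 14.00000 → v1 = (1.00000, 0.64286, 0.71429)
Kv1 = (12.35714, 6.92857, 7.64286); divide by 12.35714 → v2 = (1.00000, 0.56069, 0.61850)
Kv2 = (11.91908, 6.42197, 6.89017); divide by 11.91908 → v3 = (1.00000, 0.53880, 0.57808)
Requested entry of v3: 1111/2062 = 0.5388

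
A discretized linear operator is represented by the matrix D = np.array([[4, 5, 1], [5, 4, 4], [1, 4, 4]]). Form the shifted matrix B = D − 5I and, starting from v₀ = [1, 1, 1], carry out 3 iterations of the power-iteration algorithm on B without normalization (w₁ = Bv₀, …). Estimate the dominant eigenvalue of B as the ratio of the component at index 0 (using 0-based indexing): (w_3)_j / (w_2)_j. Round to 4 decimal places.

B = D − 5I has rows (-1, 5, 1); (5, -1, 4); (1, 4, -1)
w1 = Bv₀ = ((-1)·1 + 5·1 + 1·1; 5·1 + (-1)·1 + 4·1; 1·1 + 4·1 + (-1)·1) = (5, 8, 4)
w2 = Bw1 = ((-1)·5 + 5·8 + 1·4; 5·5 + (-1)·8 + 4·4; 1·5 + 4·8 + (-1)·4) = (39, 33, 33)
w3 = Bw2 = (159, 294, 138)
Ratio: 159/39 = 4.0769

μ ≈ 4.0769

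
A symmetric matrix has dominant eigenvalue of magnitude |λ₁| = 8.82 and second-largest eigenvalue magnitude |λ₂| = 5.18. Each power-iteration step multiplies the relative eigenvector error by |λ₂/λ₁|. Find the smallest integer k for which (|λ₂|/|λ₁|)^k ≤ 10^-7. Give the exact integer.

31

|λ₂/λ₁| = 5.18/8.82 = 0.58730
Need k ≥ ln(10^-7) / ln(0.58730) = -16.1181 / -0.5322 ≈ 30.285
Smallest integer k satisfying the bound: 31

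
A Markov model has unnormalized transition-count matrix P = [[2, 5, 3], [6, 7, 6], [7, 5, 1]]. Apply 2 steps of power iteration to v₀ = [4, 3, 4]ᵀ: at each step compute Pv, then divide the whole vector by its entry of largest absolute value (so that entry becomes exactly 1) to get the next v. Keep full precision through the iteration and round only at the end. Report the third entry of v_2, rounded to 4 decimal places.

0.6533

Pv0 = (35.00000, 69.00000, 47.00000); divide by 69.00000 → v1 = (0.50725, 1.00000, 0.68116)
Pv1 = (8.05797, 14.13043, 9.23188); divide by 14.13043 → v2 = (0.57026, 1.00000, 0.65333)
Requested entry of v2: 637/975 = 0.6533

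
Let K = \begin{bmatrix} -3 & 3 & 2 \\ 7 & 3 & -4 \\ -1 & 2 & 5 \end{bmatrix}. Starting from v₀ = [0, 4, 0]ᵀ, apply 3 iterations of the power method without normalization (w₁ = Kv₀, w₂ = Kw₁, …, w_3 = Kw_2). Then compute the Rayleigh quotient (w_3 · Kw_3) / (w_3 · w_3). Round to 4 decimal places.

w1 = Kv₀ = (12, 12, 8)
w2 = Kw1 = (16, 88, 52)
w3 = Kw2 = (320, 168, 420)
Kw3 = (384, 1064, 2116)
w3·Kw3 = 320·384 + 168·1064 + 420·2116 = 1190352; w3·w3 = 320·320 + 168·168 + 420·420 = 307024
λ ≈ 1190352/307024 = 3.8771

λ ≈ 3.8771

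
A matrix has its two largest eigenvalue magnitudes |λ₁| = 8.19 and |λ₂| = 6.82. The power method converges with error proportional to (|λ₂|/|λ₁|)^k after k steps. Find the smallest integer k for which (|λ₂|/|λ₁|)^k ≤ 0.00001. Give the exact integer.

63

|λ₂/λ₁| = 6.82/8.19 = 0.83272
Need k ≥ ln(0.00001) / ln(0.83272) = -11.5129 / -0.1831 ≈ 62.893
Smallest integer k satisfying the bound: 63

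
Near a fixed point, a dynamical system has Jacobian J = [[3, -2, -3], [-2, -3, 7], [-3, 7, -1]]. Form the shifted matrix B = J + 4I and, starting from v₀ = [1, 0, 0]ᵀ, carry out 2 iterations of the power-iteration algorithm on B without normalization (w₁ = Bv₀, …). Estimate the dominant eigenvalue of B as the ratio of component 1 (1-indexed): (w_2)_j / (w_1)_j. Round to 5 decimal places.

B = J + 4I has rows (7, -2, -3); (-2, 1, 7); (-3, 7, 3)
w1 = Bv₀ = (7, -2, -3)
w2 = Bw1 = (62, -37, -44)
Ratio: 62/7 = 8.85714

μ ≈ 8.85714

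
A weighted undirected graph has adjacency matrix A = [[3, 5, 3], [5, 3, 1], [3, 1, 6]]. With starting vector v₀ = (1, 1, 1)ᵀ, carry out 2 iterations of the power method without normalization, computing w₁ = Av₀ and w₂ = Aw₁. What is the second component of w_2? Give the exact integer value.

w1 = Av₀ = (3·1 + 5·1 + 3·1; 5·1 + 3·1 + 1·1; 3·1 + 1·1 + 6·1) = (11, 9, 10)
w2 = Aw1 = (3·11 + 5·9 + 3·10; 5·11 + 3·9 + 1·10; 3·11 + 1·9 + 6·10) = (108, 92, 102)
The requested component of w2 is 92.

92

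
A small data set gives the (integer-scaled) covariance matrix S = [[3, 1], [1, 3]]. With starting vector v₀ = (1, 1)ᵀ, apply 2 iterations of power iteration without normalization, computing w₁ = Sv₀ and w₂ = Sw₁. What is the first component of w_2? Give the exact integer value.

16

w1 = Sv₀ = (4, 4)
w2 = Sw1 = (16, 16)
The requested component of w2 is 16.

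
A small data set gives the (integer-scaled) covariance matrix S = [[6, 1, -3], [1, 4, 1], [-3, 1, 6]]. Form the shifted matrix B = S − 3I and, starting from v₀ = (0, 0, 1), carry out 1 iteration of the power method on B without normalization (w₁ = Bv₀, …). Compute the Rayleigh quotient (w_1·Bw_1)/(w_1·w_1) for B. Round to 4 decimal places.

μ ≈ 5.7368

B = S − 3I has rows (3, 1, -3); (1, 1, 1); (-3, 1, 3)
w1 = Bv₀ = (3·0 + 1·0 + (-3)·1; 1·0 + 1·0 + 1·1; (-3)·0 + 1·0 + 3·1) = (-3, 1, 3)
Bw1 = (-17, 1, 19)
w1·Bw1 = 109; w1·w1 = 19; μ ≈ 109/19 = 5.7368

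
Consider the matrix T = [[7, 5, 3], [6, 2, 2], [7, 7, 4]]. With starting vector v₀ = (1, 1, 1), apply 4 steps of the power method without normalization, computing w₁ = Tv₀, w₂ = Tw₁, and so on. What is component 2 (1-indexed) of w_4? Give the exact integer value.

w1 = Tv₀ = (15, 10, 18)
w2 = Tw1 = (209, 146, 247)
w3 = Tw2 = (2934, 2040, 3473)
w4 = Tw3 = (41157, 28630, 48710)
The requested component of w4 is 28630.

28630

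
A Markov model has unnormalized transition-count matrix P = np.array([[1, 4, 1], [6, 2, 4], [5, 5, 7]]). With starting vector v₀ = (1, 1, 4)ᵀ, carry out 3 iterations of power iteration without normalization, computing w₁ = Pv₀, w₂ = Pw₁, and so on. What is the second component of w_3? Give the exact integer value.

3090

w1 = Pv₀ = (1·1 + 4·1 + 1·4; 6·1 + 2·1 + 4·4; 5·1 + 5·1 + 7·4) = (9, 24, 38)
w2 = Pw1 = (1·9 + 4·24 + 1·38; 6·9 + 2·24 + 4·38; 5·9 + 5·24 + 7·38) = (143, 254, 431)
w3 = Pw2 = (1590, 3090, 5002)
The requested component of w3 is 3090.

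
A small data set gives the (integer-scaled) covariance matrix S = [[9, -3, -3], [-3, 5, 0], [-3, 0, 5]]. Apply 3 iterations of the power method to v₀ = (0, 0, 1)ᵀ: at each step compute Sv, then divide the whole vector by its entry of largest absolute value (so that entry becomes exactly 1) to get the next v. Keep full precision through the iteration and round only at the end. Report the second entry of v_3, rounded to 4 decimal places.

Sv0 = (-3.00000, 0.00000, 5.00000); divide by 5.00000 → v1 = (-0.60000, 0.00000, 1.00000)
Sv1 = (-8.40000, 1.80000, 6.80000); divide by -8.40000 → v2 = (1.00000, -0.21429, -0.80952)
Sv2 = (12.07143, -4.07143, -7.04762); divide by 12.07143 → v3 = (1.00000, -0.33728, -0.58383)
Requested entry of v3: 171/-507 = -0.3373

-0.3373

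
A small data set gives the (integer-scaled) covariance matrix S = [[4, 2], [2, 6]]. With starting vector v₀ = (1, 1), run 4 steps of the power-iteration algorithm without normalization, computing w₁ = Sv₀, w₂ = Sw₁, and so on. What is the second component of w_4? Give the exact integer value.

3200

w1 = Sv₀ = (6, 8)
w2 = Sw1 = (40, 60)
w3 = Sw2 = (280, 440)
w4 = Sw3 = (2000, 3200)
The requested component of w4 is 3200.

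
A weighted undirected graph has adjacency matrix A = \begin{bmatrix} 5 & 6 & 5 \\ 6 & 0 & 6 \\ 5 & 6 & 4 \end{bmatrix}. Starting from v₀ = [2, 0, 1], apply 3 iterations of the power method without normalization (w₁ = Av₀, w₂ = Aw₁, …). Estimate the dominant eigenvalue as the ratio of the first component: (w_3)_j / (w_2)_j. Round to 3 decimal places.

w1 = Av₀ = (5·2 + 6·0 + 5·1; 6·2 + 0·0 + 6·1; 5·2 + 6·0 + 4·1) = (15, 18, 14)
w2 = Aw1 = (5·15 + 6·18 + 5·14; 6·15 + 0·18 + 6·14; 5·15 + 6·18 + 4·14) = (253, 174, 239)
w3 = Aw2 = (3504, 2952, 3265)
Ratio at component: 3504 / 253 = 13.850

13.850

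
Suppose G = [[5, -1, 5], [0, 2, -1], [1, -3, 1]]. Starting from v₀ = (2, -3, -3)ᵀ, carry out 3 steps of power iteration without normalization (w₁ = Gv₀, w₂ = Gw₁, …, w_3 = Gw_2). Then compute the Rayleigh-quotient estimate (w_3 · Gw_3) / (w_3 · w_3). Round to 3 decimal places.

w1 = Gv₀ = (5·2 + (-1)·(-3) + 5·(-3); 0·2 + 2·(-3) + (-1)·(-3); 1·2 + (-3)·(-3) + 1·(-3)) = (-2, -3, 8)
w2 = Gw1 = (5·(-2) + (-1)·(-3) + 5·8; 0·(-2) + 2·(-3) + (-1)·8; 1·(-2) + (-3)·(-3) + 1·8) = (33, -14, 15)
w3 = Gw2 = (254, -43, 90)
Gw3 = (1763, -176, 473)
w3·Gw3 = 254·1763 + (-43)·(-176) + 90·473 = 497940; w3·w3 = 254·254 + (-43)·(-43) + 90·90 = 74465
λ ≈ 497940/74465 = 6.687

λ ≈ 6.687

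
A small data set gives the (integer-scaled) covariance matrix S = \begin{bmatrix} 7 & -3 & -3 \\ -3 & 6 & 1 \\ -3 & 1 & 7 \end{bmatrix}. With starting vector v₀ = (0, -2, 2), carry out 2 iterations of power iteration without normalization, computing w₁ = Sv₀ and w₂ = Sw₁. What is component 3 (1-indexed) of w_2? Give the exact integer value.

w1 = Sv₀ = (7·0 + (-3)·(-2) + (-3)·2; (-3)·0 + 6·(-2) + 1·2; (-3)·0 + 1·(-2) + 7·2) = (0, -10, 12)
w2 = Sw1 = (7·0 + (-3)·(-10) + (-3)·12; (-3)·0 + 6·(-10) + 1·12; (-3)·0 + 1·(-10) + 7·12) = (-6, -48, 74)
The requested component of w2 is 74.

74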